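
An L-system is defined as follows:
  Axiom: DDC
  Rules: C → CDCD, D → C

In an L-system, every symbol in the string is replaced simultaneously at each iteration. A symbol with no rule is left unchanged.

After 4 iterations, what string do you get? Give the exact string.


Answer: CDCDCCDCDCCDCDCDCDCCDCDCCDCDCDCDCCDCDCCDCDCDCDCCDCDCCDCDCDCDCCDCDCCDCDCDCDCCDCDCCDCDCDCDCCDCDCCDCDCCDCDCCDCDCDCDCCDCDCCDCDCDCDCCDCDC

Derivation:
Step 0: DDC
Step 1: CCCDCD
Step 2: CDCDCDCDCDCDCCDCDC
Step 3: CDCDCCDCDCCDCDCCDCDCCDCDCCDCDCCDCDCDCDCCDCDCCDCD
Step 4: CDCDCCDCDCCDCDCDCDCCDCDCCDCDCDCDCCDCDCCDCDCDCDCCDCDCCDCDCDCDCCDCDCCDCDCDCDCCDCDCCDCDCDCDCCDCDCCDCDCCDCDCCDCDCDCDCCDCDCCDCDCDCDCCDCDC


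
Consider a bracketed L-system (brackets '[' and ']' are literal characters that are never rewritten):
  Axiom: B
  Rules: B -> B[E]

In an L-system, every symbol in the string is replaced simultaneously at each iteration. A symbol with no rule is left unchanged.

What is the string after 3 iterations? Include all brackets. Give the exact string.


Answer: B[E][E][E]

Derivation:
Step 0: B
Step 1: B[E]
Step 2: B[E][E]
Step 3: B[E][E][E]


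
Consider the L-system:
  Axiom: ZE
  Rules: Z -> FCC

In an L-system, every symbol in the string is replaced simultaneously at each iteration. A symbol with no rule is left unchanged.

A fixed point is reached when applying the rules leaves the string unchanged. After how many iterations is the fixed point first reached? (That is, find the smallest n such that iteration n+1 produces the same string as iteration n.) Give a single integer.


Answer: 1

Derivation:
Step 0: ZE
Step 1: FCCE
Step 2: FCCE  (unchanged — fixed point at step 1)


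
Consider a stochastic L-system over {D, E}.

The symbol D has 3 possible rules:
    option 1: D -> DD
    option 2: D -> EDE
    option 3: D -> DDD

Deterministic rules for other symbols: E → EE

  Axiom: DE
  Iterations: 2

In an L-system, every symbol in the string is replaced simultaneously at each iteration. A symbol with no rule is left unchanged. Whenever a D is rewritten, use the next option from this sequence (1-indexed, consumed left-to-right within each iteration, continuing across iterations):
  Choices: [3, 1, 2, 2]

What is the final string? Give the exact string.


Answer: DDEDEEDEEEEE

Derivation:
Step 0: DE
Step 1: DDDEE  (used choices [3])
Step 2: DDEDEEDEEEEE  (used choices [1, 2, 2])


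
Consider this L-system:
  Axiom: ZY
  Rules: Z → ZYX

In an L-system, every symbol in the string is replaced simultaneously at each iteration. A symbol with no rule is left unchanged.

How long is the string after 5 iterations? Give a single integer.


Answer: 12

Derivation:
Step 0: length = 2
Step 1: length = 4
Step 2: length = 6
Step 3: length = 8
Step 4: length = 10
Step 5: length = 12


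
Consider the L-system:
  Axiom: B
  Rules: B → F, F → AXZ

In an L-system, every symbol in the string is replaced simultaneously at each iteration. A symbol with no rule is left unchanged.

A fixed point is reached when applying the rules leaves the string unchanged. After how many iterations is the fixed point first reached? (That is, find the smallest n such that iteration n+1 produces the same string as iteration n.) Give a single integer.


Step 0: B
Step 1: F
Step 2: AXZ
Step 3: AXZ  (unchanged — fixed point at step 2)

Answer: 2


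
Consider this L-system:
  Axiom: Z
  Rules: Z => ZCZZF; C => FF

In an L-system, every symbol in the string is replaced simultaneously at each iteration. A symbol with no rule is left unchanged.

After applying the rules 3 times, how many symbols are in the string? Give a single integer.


Answer: 57

Derivation:
Step 0: length = 1
Step 1: length = 5
Step 2: length = 18
Step 3: length = 57


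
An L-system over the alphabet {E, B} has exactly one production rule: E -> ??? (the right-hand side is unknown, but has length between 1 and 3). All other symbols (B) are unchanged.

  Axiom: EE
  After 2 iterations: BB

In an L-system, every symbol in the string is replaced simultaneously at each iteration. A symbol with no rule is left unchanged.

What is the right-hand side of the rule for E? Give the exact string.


Trying E -> B:
  Step 0: EE
  Step 1: BB
  Step 2: BB
Matches the given result.

Answer: B


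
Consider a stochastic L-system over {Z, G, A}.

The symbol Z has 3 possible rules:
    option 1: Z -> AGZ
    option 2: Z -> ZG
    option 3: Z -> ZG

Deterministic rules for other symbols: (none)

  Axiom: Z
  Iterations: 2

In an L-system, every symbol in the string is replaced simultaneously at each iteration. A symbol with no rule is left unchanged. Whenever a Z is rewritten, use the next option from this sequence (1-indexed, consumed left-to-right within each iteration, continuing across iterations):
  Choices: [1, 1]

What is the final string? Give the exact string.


Answer: AGAGZ

Derivation:
Step 0: Z
Step 1: AGZ  (used choices [1])
Step 2: AGAGZ  (used choices [1])


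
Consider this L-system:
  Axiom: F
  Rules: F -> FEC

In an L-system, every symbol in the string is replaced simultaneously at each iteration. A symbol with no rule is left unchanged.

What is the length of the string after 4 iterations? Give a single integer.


Step 0: length = 1
Step 1: length = 3
Step 2: length = 5
Step 3: length = 7
Step 4: length = 9

Answer: 9


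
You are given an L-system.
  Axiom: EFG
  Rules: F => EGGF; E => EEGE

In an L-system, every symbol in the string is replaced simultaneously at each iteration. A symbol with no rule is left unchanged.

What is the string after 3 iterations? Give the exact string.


Answer: EEGEEEGEGEEGEEEGEEEGEGEEGEGEEGEEEGEGEEGEEEGEEEGEGEEGEGGEEGEGGEGGFG

Derivation:
Step 0: EFG
Step 1: EEGEEGGFG
Step 2: EEGEEEGEGEEGEEEGEGGEGGFG
Step 3: EEGEEEGEGEEGEEEGEEEGEGEEGEGEEGEEEGEGEEGEEEGEEEGEGEEGEGGEEGEGGEGGFG


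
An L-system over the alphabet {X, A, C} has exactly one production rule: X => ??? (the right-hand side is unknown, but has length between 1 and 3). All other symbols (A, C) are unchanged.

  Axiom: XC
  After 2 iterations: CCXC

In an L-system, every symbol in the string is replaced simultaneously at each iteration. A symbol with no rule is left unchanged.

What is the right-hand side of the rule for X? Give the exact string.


Answer: CX

Derivation:
Trying X => CX:
  Step 0: XC
  Step 1: CXC
  Step 2: CCXC
Matches the given result.


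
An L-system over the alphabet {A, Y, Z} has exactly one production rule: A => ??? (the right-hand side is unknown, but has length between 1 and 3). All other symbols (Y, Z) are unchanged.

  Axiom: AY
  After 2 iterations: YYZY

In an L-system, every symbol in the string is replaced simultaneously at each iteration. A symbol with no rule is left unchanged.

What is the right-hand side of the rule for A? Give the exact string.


Trying A => YYZ:
  Step 0: AY
  Step 1: YYZY
  Step 2: YYZY
Matches the given result.

Answer: YYZ


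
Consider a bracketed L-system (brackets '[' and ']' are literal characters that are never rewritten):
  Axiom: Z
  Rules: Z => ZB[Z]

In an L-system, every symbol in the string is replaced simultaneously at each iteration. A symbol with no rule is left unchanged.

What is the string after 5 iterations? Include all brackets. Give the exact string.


Step 0: Z
Step 1: ZB[Z]
Step 2: ZB[Z]B[ZB[Z]]
Step 3: ZB[Z]B[ZB[Z]]B[ZB[Z]B[ZB[Z]]]
Step 4: ZB[Z]B[ZB[Z]]B[ZB[Z]B[ZB[Z]]]B[ZB[Z]B[ZB[Z]]B[ZB[Z]B[ZB[Z]]]]
Step 5: ZB[Z]B[ZB[Z]]B[ZB[Z]B[ZB[Z]]]B[ZB[Z]B[ZB[Z]]B[ZB[Z]B[ZB[Z]]]]B[ZB[Z]B[ZB[Z]]B[ZB[Z]B[ZB[Z]]]B[ZB[Z]B[ZB[Z]]B[ZB[Z]B[ZB[Z]]]]]

Answer: ZB[Z]B[ZB[Z]]B[ZB[Z]B[ZB[Z]]]B[ZB[Z]B[ZB[Z]]B[ZB[Z]B[ZB[Z]]]]B[ZB[Z]B[ZB[Z]]B[ZB[Z]B[ZB[Z]]]B[ZB[Z]B[ZB[Z]]B[ZB[Z]B[ZB[Z]]]]]


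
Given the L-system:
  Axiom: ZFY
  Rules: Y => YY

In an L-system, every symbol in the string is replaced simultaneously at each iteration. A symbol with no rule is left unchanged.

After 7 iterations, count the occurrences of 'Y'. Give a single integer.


Answer: 128

Derivation:
Step 0: ZFY  (1 'Y')
Step 1: ZFYY  (2 'Y')
Step 2: ZFYYYY  (4 'Y')
Step 3: ZFYYYYYYYY  (8 'Y')
Step 4: ZFYYYYYYYYYYYYYYYY  (16 'Y')
Step 5: ZFYYYYYYYYYYYYYYYYYYYYYYYYYYYYYYYY  (32 'Y')
Step 6: ZFYYYYYYYYYYYYYYYYYYYYYYYYYYYYYYYYYYYYYYYYYYYYYYYYYYYYYYYYYYYYYYYY  (64 'Y')
Step 7: ZFYYYYYYYYYYYYYYYYYYYYYYYYYYYYYYYYYYYYYYYYYYYYYYYYYYYYYYYYYYYYYYYYYYYYYYYYYYYYYYYYYYYYYYYYYYYYYYYYYYYYYYYYYYYYYYYYYYYYYYYYYYYYYYYY  (128 'Y')


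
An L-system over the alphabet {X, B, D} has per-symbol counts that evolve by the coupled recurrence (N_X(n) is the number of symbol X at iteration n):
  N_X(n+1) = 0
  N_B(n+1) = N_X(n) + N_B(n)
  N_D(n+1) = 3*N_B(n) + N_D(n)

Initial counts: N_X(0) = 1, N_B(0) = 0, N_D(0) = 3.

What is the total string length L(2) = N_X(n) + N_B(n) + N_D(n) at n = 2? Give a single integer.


Answer: 7

Derivation:
Step 0: N_X=1, N_B=0, N_D=3, L=4
Step 1: N_X=0, N_B=1, N_D=3, L=4
Step 2: N_X=0, N_B=1, N_D=6, L=7


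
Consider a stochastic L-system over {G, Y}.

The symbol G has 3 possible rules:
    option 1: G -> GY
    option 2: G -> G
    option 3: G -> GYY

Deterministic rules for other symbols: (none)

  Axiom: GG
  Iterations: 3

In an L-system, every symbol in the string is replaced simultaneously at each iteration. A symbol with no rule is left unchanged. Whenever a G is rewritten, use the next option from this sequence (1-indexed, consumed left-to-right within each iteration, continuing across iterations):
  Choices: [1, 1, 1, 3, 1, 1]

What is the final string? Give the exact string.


Answer: GYYYGYYYY

Derivation:
Step 0: GG
Step 1: GYGY  (used choices [1, 1])
Step 2: GYYGYYY  (used choices [1, 3])
Step 3: GYYYGYYYY  (used choices [1, 1])


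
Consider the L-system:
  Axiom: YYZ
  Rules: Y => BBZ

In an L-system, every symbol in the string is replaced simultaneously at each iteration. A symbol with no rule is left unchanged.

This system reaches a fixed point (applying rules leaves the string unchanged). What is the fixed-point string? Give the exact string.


Step 0: YYZ
Step 1: BBZBBZZ
Step 2: BBZBBZZ  (unchanged — fixed point at step 1)

Answer: BBZBBZZ


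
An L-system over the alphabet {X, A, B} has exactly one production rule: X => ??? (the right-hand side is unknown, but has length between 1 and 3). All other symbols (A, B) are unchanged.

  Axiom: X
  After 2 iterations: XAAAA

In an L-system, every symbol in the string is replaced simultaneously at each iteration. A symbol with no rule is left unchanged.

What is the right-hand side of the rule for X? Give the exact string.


Trying X => XAA:
  Step 0: X
  Step 1: XAA
  Step 2: XAAAA
Matches the given result.

Answer: XAA


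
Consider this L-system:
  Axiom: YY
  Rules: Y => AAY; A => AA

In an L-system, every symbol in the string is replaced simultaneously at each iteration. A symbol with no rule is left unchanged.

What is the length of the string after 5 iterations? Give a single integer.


Step 0: length = 2
Step 1: length = 6
Step 2: length = 14
Step 3: length = 30
Step 4: length = 62
Step 5: length = 126

Answer: 126


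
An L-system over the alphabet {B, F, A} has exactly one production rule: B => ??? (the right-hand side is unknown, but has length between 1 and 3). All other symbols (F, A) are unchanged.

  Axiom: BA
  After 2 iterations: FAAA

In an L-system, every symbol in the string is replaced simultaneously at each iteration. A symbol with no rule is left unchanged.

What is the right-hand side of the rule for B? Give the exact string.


Trying B => FAA:
  Step 0: BA
  Step 1: FAAA
  Step 2: FAAA
Matches the given result.

Answer: FAA


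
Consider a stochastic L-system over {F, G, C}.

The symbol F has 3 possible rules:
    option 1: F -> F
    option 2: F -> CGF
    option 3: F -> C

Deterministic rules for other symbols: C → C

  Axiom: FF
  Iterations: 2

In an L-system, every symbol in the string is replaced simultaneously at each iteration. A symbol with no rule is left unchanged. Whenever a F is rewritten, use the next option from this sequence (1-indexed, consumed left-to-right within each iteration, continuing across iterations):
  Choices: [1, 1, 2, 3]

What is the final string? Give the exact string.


Answer: CGFC

Derivation:
Step 0: FF
Step 1: FF  (used choices [1, 1])
Step 2: CGFC  (used choices [2, 3])


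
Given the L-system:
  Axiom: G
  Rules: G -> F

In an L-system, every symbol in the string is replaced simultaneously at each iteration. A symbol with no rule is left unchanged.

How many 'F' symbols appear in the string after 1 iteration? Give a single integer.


Step 0: G  (0 'F')
Step 1: F  (1 'F')

Answer: 1


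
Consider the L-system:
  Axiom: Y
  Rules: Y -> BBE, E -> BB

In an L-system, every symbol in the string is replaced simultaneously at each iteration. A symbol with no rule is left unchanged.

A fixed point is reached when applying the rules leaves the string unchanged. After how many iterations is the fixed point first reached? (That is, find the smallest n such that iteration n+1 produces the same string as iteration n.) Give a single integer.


Step 0: Y
Step 1: BBE
Step 2: BBBB
Step 3: BBBB  (unchanged — fixed point at step 2)

Answer: 2


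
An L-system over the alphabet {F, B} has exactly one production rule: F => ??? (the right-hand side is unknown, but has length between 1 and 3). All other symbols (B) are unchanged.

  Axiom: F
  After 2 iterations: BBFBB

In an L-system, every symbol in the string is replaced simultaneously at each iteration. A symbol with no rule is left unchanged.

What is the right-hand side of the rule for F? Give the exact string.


Trying F => BFB:
  Step 0: F
  Step 1: BFB
  Step 2: BBFBB
Matches the given result.

Answer: BFB


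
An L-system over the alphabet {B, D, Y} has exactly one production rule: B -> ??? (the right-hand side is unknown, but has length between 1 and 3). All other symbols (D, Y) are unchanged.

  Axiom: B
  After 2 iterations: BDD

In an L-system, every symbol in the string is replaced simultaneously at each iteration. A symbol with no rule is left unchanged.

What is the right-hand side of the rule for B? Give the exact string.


Answer: BD

Derivation:
Trying B -> BD:
  Step 0: B
  Step 1: BD
  Step 2: BDD
Matches the given result.


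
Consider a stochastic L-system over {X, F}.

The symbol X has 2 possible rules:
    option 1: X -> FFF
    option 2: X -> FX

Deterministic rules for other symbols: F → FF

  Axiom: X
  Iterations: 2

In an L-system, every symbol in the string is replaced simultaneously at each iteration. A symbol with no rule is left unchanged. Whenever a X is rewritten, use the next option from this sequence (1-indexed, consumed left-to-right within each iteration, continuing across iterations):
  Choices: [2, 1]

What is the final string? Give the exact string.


Step 0: X
Step 1: FX  (used choices [2])
Step 2: FFFFF  (used choices [1])

Answer: FFFFF


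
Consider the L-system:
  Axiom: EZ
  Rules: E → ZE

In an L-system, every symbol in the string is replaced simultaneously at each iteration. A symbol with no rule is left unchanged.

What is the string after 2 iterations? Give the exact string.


Answer: ZZEZ

Derivation:
Step 0: EZ
Step 1: ZEZ
Step 2: ZZEZ


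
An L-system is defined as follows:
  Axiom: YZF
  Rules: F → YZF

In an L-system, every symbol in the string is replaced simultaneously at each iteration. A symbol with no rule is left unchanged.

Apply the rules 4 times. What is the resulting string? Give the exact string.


Step 0: YZF
Step 1: YZYZF
Step 2: YZYZYZF
Step 3: YZYZYZYZF
Step 4: YZYZYZYZYZF

Answer: YZYZYZYZYZF


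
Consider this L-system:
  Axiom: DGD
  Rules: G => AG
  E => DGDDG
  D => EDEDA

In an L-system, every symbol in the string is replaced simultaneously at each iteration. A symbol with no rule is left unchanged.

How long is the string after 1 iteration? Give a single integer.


Step 0: length = 3
Step 1: length = 12

Answer: 12


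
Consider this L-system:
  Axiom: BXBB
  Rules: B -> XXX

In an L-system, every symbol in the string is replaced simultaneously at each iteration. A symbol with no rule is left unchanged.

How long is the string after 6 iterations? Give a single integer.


Answer: 10

Derivation:
Step 0: length = 4
Step 1: length = 10
Step 2: length = 10
Step 3: length = 10
Step 4: length = 10
Step 5: length = 10
Step 6: length = 10


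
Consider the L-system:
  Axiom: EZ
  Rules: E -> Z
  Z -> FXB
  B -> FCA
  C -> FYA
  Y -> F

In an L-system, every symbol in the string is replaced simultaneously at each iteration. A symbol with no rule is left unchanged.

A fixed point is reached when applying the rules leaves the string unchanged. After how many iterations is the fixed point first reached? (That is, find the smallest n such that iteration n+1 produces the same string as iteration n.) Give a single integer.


Step 0: EZ
Step 1: ZFXB
Step 2: FXBFXFCA
Step 3: FXFCAFXFFYAA
Step 4: FXFFYAAFXFFFAA
Step 5: FXFFFAAFXFFFAA
Step 6: FXFFFAAFXFFFAA  (unchanged — fixed point at step 5)

Answer: 5


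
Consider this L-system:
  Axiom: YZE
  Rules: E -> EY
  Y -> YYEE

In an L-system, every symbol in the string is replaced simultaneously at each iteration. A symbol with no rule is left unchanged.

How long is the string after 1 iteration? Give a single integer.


Step 0: length = 3
Step 1: length = 7

Answer: 7


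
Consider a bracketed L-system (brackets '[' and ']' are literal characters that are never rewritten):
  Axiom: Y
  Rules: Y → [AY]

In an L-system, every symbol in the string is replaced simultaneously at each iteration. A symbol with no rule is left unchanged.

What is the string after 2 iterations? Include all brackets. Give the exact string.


Step 0: Y
Step 1: [AY]
Step 2: [A[AY]]

Answer: [A[AY]]


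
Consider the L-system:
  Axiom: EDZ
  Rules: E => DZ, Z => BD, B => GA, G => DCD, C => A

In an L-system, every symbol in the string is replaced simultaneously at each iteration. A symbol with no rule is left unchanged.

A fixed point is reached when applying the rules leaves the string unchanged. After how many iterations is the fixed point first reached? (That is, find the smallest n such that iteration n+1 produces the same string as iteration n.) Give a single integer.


Step 0: EDZ
Step 1: DZDBD
Step 2: DBDDGAD
Step 3: DGADDDCDAD
Step 4: DDCDADDDADAD
Step 5: DDADADDDADAD
Step 6: DDADADDDADAD  (unchanged — fixed point at step 5)

Answer: 5


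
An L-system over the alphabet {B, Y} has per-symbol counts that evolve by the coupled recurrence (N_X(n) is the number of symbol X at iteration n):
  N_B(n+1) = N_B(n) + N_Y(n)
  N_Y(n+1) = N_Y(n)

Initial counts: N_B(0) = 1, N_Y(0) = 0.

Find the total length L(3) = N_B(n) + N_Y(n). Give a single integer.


Step 0: N_B=1, N_Y=0, L=1
Step 1: N_B=1, N_Y=0, L=1
Step 2: N_B=1, N_Y=0, L=1
Step 3: N_B=1, N_Y=0, L=1

Answer: 1


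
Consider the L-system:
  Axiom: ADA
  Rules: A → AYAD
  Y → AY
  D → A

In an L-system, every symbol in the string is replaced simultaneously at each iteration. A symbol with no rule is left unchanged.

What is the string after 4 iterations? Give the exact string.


Step 0: ADA
Step 1: AYADAAYAD
Step 2: AYADAYAYADAAYADAYADAYAYADA
Step 3: AYADAYAYADAAYADAYAYADAYAYADAAYADAYADAYAYADAAYADAYAYADAAYADAYAYADAYAYADAAYAD
Step 4: AYADAYAYADAAYADAYAYADAYAYADAAYADAYADAYAYADAAYADAYAYADAYAYADAAYADAYAYADAYAYADAAYADAYADAYAYADAAYADAYAYADAAYADAYAYADAYAYADAAYADAYADAYAYADAAYADAYAYADAYAYADAAYADAYADAYAYADAAYADAYAYADAYAYADAAYADAYAYADAYAYADAAYADAYADAYAYADA

Answer: AYADAYAYADAAYADAYAYADAYAYADAAYADAYADAYAYADAAYADAYAYADAYAYADAAYADAYAYADAYAYADAAYADAYADAYAYADAAYADAYAYADAAYADAYAYADAYAYADAAYADAYADAYAYADAAYADAYAYADAYAYADAAYADAYADAYAYADAAYADAYAYADAYAYADAAYADAYAYADAYAYADAAYADAYADAYAYADA


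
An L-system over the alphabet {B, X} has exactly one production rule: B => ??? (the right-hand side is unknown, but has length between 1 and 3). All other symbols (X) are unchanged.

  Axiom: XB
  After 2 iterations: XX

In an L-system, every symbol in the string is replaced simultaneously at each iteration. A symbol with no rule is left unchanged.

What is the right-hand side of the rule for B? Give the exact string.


Trying B => X:
  Step 0: XB
  Step 1: XX
  Step 2: XX
Matches the given result.

Answer: X


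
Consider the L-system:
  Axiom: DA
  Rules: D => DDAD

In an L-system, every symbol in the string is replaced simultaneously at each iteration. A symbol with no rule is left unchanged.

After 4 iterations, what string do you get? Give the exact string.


Answer: DDADDDADADDADDDADDDADADDADADDADDDADADDADDDADDDADADDADDDADDDADADDADADDADDDADADDADADDADDDADADDADDDADDDADADDADADDADDDADADDADA

Derivation:
Step 0: DA
Step 1: DDADA
Step 2: DDADDDADADDADA
Step 3: DDADDDADADDADDDADDDADADDADADDADDDADADDADA
Step 4: DDADDDADADDADDDADDDADADDADADDADDDADADDADDDADDDADADDADDDADDDADADDADADDADDDADADDADADDADDDADADDADDDADDDADADDADADDADDDADADDADA


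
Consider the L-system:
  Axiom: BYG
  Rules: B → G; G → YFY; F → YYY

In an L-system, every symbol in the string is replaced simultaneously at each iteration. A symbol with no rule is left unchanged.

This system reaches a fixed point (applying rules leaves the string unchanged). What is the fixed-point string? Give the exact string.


Step 0: BYG
Step 1: GYYFY
Step 2: YFYYYYYYY
Step 3: YYYYYYYYYYY
Step 4: YYYYYYYYYYY  (unchanged — fixed point at step 3)

Answer: YYYYYYYYYYY


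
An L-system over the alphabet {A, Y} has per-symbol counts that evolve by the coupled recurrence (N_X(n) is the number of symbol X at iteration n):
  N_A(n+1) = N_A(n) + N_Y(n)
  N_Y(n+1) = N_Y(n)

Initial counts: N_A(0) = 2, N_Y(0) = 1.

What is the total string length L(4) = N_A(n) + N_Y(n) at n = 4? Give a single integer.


Step 0: N_A=2, N_Y=1, L=3
Step 1: N_A=3, N_Y=1, L=4
Step 2: N_A=4, N_Y=1, L=5
Step 3: N_A=5, N_Y=1, L=6
Step 4: N_A=6, N_Y=1, L=7

Answer: 7


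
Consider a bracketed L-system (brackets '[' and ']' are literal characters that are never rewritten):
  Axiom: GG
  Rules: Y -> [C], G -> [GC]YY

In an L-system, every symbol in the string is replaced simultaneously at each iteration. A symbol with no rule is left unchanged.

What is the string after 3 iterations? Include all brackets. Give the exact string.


Step 0: GG
Step 1: [GC]YY[GC]YY
Step 2: [[GC]YYC][C][C][[GC]YYC][C][C]
Step 3: [[[GC]YYC][C][C]C][C][C][[[GC]YYC][C][C]C][C][C]

Answer: [[[GC]YYC][C][C]C][C][C][[[GC]YYC][C][C]C][C][C]


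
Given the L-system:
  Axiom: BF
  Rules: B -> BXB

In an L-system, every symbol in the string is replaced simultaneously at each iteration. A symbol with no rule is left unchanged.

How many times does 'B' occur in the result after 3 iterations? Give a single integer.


Answer: 8

Derivation:
Step 0: BF  (1 'B')
Step 1: BXBF  (2 'B')
Step 2: BXBXBXBF  (4 'B')
Step 3: BXBXBXBXBXBXBXBF  (8 'B')


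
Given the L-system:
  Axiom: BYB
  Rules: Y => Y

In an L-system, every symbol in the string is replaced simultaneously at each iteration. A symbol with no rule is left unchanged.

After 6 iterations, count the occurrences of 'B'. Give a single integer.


Step 0: BYB  (2 'B')
Step 1: BYB  (2 'B')
Step 2: BYB  (2 'B')
Step 3: BYB  (2 'B')
Step 4: BYB  (2 'B')
Step 5: BYB  (2 'B')
Step 6: BYB  (2 'B')

Answer: 2


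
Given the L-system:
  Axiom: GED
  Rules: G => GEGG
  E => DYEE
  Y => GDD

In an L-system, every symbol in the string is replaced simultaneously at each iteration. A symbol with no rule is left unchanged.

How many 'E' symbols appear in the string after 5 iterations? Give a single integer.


Answer: 286

Derivation:
Step 0: GED  (1 'E')
Step 1: GEGGDYEED  (3 'E')
Step 2: GEGGDYEEGEGGGEGGDGDDDYEEDYEED  (9 'E')
Step 3: GEGGDYEEGEGGGEGGDGDDDYEEDYEEGEGGDYEEGEGGGEGGGEGGDYEEGEGGGEGGDGEGGDDDGDDDYEEDYEEDGDDDYEEDYEED  (28 'E')
Step 4: GEGGDYEEGEGGGEGGDGDDDYEEDYEEGEGGDYEEGEGGGEGGGEGGDYEEGEGGGEGGDGEGGDDDGDDDYEEDYEEDGDDDYEEDYEEGEGGDYEEGEGGGEGGDGDDDYEEDYEEGEGGDYEEGEGGGEGGGEGGDYEEGEGGGEGGGEGGDYEEGEGGGEGGDGDDDYEEDYEEGEGGDYEEGEGGGEGGGEGGDYEEGEGGGEGGDGEGGDYEEGEGGGEGGDDDGEGGDDDGDDDYEEDYEEDGDDDYEEDYEEDGEGGDDDGDDDYEEDYEEDGDDDYEEDYEED  (89 'E')
Step 5: GEGGDYEEGEGGGEGGDGDDDYEEDYEEGEGGDYEEGEGGGEGGGEGGDYEEGEGGGEGGDGEGGDDDGDDDYEEDYEEDGDDDYEEDYEEGEGGDYEEGEGGGEGGDGDDDYEEDYEEGEGGDYEEGEGGGEGGGEGGDYEEGEGGGEGGGEGGDYEEGEGGGEGGDGDDDYEEDYEEGEGGDYEEGEGGGEGGGEGGDYEEGEGGGEGGDGEGGDYEEGEGGGEGGDDDGEGGDDDGDDDYEEDYEEDGDDDYEEDYEEDGEGGDDDGDDDYEEDYEEDGDDDYEEDYEEGEGGDYEEGEGGGEGGDGDDDYEEDYEEGEGGDYEEGEGGGEGGGEGGDYEEGEGGGEGGDGEGGDDDGDDDYEEDYEEDGDDDYEEDYEEGEGGDYEEGEGGGEGGDGDDDYEEDYEEGEGGDYEEGEGGGEGGGEGGDYEEGEGGGEGGGEGGDYEEGEGGGEGGDGDDDYEEDYEEGEGGDYEEGEGGGEGGGEGGDYEEGEGGGEGGGEGGDYEEGEGGGEGGDGDDDYEEDYEEGEGGDYEEGEGGGEGGGEGGDYEEGEGGGEGGDGEGGDDDGDDDYEEDYEEDGDDDYEEDYEEGEGGDYEEGEGGGEGGDGDDDYEEDYEEGEGGDYEEGEGGGEGGGEGGDYEEGEGGGEGGGEGGDYEEGEGGGEGGDGDDDYEEDYEEGEGGDYEEGEGGGEGGGEGGDYEEGEGGGEGGDGEGGDYEEGEGGGEGGDGDDDYEEDYEEGEGGDYEEGEGGGEGGGEGGDYEEGEGGGEGGDDDGEGGDYEEGEGGGEGGDDDGEGGDDDGDDDYEEDYEEDGDDDYEEDYEEDGEGGDDDGDDDYEEDYEEDGDDDYEEDYEEDGEGGDYEEGEGGGEGGDDDGEGGDDDGDDDYEEDYEEDGDDDYEEDYEEDGEGGDDDGDDDYEEDYEEDGDDDYEEDYEED  (286 'E')


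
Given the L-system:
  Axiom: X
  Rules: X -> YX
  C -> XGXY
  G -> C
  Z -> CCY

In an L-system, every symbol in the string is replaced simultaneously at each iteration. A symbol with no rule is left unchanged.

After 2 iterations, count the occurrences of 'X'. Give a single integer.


Answer: 1

Derivation:
Step 0: X  (1 'X')
Step 1: YX  (1 'X')
Step 2: YYX  (1 'X')


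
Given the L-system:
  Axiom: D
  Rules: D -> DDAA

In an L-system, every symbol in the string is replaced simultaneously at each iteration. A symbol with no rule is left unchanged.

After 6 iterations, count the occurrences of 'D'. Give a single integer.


Step 0: D  (1 'D')
Step 1: DDAA  (2 'D')
Step 2: DDAADDAAAA  (4 'D')
Step 3: DDAADDAAAADDAADDAAAAAA  (8 'D')
Step 4: DDAADDAAAADDAADDAAAAAADDAADDAAAADDAADDAAAAAAAA  (16 'D')
Step 5: DDAADDAAAADDAADDAAAAAADDAADDAAAADDAADDAAAAAAAADDAADDAAAADDAADDAAAAAADDAADDAAAADDAADDAAAAAAAAAA  (32 'D')
Step 6: DDAADDAAAADDAADDAAAAAADDAADDAAAADDAADDAAAAAAAADDAADDAAAADDAADDAAAAAADDAADDAAAADDAADDAAAAAAAAAADDAADDAAAADDAADDAAAAAADDAADDAAAADDAADDAAAAAAAADDAADDAAAADDAADDAAAAAADDAADDAAAADDAADDAAAAAAAAAAAA  (64 'D')

Answer: 64


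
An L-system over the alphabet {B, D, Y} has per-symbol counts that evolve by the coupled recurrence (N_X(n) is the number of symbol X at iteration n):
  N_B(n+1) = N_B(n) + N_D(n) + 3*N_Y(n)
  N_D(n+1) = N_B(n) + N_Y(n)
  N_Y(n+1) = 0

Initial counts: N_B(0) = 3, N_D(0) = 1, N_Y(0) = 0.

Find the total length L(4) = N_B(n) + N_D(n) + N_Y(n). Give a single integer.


Step 0: N_B=3, N_D=1, N_Y=0, L=4
Step 1: N_B=4, N_D=3, N_Y=0, L=7
Step 2: N_B=7, N_D=4, N_Y=0, L=11
Step 3: N_B=11, N_D=7, N_Y=0, L=18
Step 4: N_B=18, N_D=11, N_Y=0, L=29

Answer: 29


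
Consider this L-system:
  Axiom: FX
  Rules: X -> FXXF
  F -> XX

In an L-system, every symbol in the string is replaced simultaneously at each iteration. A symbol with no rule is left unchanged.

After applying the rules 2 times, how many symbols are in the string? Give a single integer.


Step 0: length = 2
Step 1: length = 6
Step 2: length = 20

Answer: 20


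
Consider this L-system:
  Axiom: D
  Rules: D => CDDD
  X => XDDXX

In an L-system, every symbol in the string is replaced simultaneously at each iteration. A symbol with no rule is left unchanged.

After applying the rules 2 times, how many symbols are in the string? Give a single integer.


Answer: 13

Derivation:
Step 0: length = 1
Step 1: length = 4
Step 2: length = 13


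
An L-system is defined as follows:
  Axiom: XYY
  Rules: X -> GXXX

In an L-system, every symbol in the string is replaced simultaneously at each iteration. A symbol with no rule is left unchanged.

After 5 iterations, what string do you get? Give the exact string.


Answer: GGGGGXXXGXXXGXXXGGXXXGXXXGXXXGGXXXGXXXGXXXGGGXXXGXXXGXXXGGXXXGXXXGXXXGGXXXGXXXGXXXGGGXXXGXXXGXXXGGXXXGXXXGXXXGGXXXGXXXGXXXGGGGXXXGXXXGXXXGGXXXGXXXGXXXGGXXXGXXXGXXXGGGXXXGXXXGXXXGGXXXGXXXGXXXGGXXXGXXXGXXXGGGXXXGXXXGXXXGGXXXGXXXGXXXGGXXXGXXXGXXXGGGGXXXGXXXGXXXGGXXXGXXXGXXXGGXXXGXXXGXXXGGGXXXGXXXGXXXGGXXXGXXXGXXXGGXXXGXXXGXXXGGGXXXGXXXGXXXGGXXXGXXXGXXXGGXXXGXXXGXXXYY

Derivation:
Step 0: XYY
Step 1: GXXXYY
Step 2: GGXXXGXXXGXXXYY
Step 3: GGGXXXGXXXGXXXGGXXXGXXXGXXXGGXXXGXXXGXXXYY
Step 4: GGGGXXXGXXXGXXXGGXXXGXXXGXXXGGXXXGXXXGXXXGGGXXXGXXXGXXXGGXXXGXXXGXXXGGXXXGXXXGXXXGGGXXXGXXXGXXXGGXXXGXXXGXXXGGXXXGXXXGXXXYY
Step 5: GGGGGXXXGXXXGXXXGGXXXGXXXGXXXGGXXXGXXXGXXXGGGXXXGXXXGXXXGGXXXGXXXGXXXGGXXXGXXXGXXXGGGXXXGXXXGXXXGGXXXGXXXGXXXGGXXXGXXXGXXXGGGGXXXGXXXGXXXGGXXXGXXXGXXXGGXXXGXXXGXXXGGGXXXGXXXGXXXGGXXXGXXXGXXXGGXXXGXXXGXXXGGGXXXGXXXGXXXGGXXXGXXXGXXXGGXXXGXXXGXXXGGGGXXXGXXXGXXXGGXXXGXXXGXXXGGXXXGXXXGXXXGGGXXXGXXXGXXXGGXXXGXXXGXXXGGXXXGXXXGXXXGGGXXXGXXXGXXXGGXXXGXXXGXXXGGXXXGXXXGXXXYY


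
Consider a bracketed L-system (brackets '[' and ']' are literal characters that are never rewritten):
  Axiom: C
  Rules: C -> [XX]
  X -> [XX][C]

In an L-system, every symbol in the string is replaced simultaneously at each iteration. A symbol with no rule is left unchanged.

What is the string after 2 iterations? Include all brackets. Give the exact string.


Answer: [[XX][C][XX][C]]

Derivation:
Step 0: C
Step 1: [XX]
Step 2: [[XX][C][XX][C]]


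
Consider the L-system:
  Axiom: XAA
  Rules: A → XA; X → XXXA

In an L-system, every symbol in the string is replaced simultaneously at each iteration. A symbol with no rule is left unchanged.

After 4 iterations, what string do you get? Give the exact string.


Answer: XXXAXXXAXXXAXAXXXAXXXAXXXAXAXXXAXXXAXXXAXAXXXAXAXXXAXXXAXXXAXAXXXAXXXAXXXAXAXXXAXXXAXXXAXAXXXAXAXXXAXXXAXXXAXAXXXAXXXAXXXAXAXXXAXXXAXXXAXAXXXAXAXXXAXXXAXXXAXAXXXAXAXXXAXXXAXXXAXAXXXAXXXAXXXAXAXXXAXXXAXXXAXAXXXAXAXXXAXXXAXXXAXAXXXAXAXXXAXXXAXXXAXAXXXAXXXAXXXAXAXXXAXXXAXXXAXAXXXAXAXXXAXXXAXXXAXAXXXAXA

Derivation:
Step 0: XAA
Step 1: XXXAXAXA
Step 2: XXXAXXXAXXXAXAXXXAXAXXXAXA
Step 3: XXXAXXXAXXXAXAXXXAXXXAXXXAXAXXXAXXXAXXXAXAXXXAXAXXXAXXXAXXXAXAXXXAXAXXXAXXXAXXXAXAXXXAXA
Step 4: XXXAXXXAXXXAXAXXXAXXXAXXXAXAXXXAXXXAXXXAXAXXXAXAXXXAXXXAXXXAXAXXXAXXXAXXXAXAXXXAXXXAXXXAXAXXXAXAXXXAXXXAXXXAXAXXXAXXXAXXXAXAXXXAXXXAXXXAXAXXXAXAXXXAXXXAXXXAXAXXXAXAXXXAXXXAXXXAXAXXXAXXXAXXXAXAXXXAXXXAXXXAXAXXXAXAXXXAXXXAXXXAXAXXXAXAXXXAXXXAXXXAXAXXXAXXXAXXXAXAXXXAXXXAXXXAXAXXXAXAXXXAXXXAXXXAXAXXXAXA


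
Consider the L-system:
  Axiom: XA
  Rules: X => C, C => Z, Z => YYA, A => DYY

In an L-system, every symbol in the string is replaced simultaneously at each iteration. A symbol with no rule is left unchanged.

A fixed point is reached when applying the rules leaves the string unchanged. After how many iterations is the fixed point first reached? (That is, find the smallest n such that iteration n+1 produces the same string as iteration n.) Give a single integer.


Step 0: XA
Step 1: CDYY
Step 2: ZDYY
Step 3: YYADYY
Step 4: YYDYYDYY
Step 5: YYDYYDYY  (unchanged — fixed point at step 4)

Answer: 4


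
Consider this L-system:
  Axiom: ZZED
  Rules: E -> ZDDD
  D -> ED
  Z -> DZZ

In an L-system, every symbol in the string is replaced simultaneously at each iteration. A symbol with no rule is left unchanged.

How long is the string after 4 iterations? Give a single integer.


Step 0: length = 4
Step 1: length = 12
Step 2: length = 31
Step 3: length = 85
Step 4: length = 226

Answer: 226


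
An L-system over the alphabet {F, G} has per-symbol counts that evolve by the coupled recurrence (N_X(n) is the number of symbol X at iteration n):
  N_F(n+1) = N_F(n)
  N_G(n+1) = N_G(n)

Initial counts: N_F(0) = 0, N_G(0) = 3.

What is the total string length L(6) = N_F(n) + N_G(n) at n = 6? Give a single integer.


Step 0: N_F=0, N_G=3, L=3
Step 1: N_F=0, N_G=3, L=3
Step 2: N_F=0, N_G=3, L=3
Step 3: N_F=0, N_G=3, L=3
Step 4: N_F=0, N_G=3, L=3
Step 5: N_F=0, N_G=3, L=3
Step 6: N_F=0, N_G=3, L=3

Answer: 3


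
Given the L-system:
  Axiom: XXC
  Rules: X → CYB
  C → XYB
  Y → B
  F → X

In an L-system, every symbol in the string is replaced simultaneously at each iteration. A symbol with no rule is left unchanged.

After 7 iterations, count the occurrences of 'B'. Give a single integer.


Answer: 39

Derivation:
Step 0: XXC  (0 'B')
Step 1: CYBCYBXYB  (3 'B')
Step 2: XYBBBXYBBBCYBBB  (9 'B')
Step 3: CYBBBBBCYBBBBBXYBBBBB  (15 'B')
Step 4: XYBBBBBBBXYBBBBBBBCYBBBBBBB  (21 'B')
Step 5: CYBBBBBBBBBCYBBBBBBBBBXYBBBBBBBBB  (27 'B')
Step 6: XYBBBBBBBBBBBXYBBBBBBBBBBBCYBBBBBBBBBBB  (33 'B')
Step 7: CYBBBBBBBBBBBBBCYBBBBBBBBBBBBBXYBBBBBBBBBBBBB  (39 'B')


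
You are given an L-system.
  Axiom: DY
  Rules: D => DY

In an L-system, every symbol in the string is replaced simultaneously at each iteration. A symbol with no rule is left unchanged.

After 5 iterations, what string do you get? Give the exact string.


Step 0: DY
Step 1: DYY
Step 2: DYYY
Step 3: DYYYY
Step 4: DYYYYY
Step 5: DYYYYYY

Answer: DYYYYYY


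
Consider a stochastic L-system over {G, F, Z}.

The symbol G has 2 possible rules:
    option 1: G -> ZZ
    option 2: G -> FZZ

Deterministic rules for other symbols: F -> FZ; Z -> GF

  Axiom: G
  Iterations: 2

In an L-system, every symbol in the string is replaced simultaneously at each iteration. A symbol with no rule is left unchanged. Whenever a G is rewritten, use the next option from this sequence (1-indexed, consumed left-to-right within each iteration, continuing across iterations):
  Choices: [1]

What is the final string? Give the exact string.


Answer: GFGF

Derivation:
Step 0: G
Step 1: ZZ  (used choices [1])
Step 2: GFGF  (used choices [])


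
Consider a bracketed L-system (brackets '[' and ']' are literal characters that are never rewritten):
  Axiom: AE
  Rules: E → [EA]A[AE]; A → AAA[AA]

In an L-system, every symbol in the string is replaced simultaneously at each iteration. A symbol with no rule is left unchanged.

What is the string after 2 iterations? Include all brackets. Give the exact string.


Step 0: AE
Step 1: AAA[AA][EA]A[AE]
Step 2: AAA[AA]AAA[AA]AAA[AA][AAA[AA]AAA[AA]][[EA]A[AE]AAA[AA]]AAA[AA][AAA[AA][EA]A[AE]]

Answer: AAA[AA]AAA[AA]AAA[AA][AAA[AA]AAA[AA]][[EA]A[AE]AAA[AA]]AAA[AA][AAA[AA][EA]A[AE]]


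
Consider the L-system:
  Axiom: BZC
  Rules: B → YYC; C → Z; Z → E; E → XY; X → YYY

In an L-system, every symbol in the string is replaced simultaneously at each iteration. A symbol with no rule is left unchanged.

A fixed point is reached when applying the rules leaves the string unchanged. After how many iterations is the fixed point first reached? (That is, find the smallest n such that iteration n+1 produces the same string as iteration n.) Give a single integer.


Answer: 5

Derivation:
Step 0: BZC
Step 1: YYCEZ
Step 2: YYZXYE
Step 3: YYEYYYYXY
Step 4: YYXYYYYYYYYY
Step 5: YYYYYYYYYYYYYY
Step 6: YYYYYYYYYYYYYY  (unchanged — fixed point at step 5)


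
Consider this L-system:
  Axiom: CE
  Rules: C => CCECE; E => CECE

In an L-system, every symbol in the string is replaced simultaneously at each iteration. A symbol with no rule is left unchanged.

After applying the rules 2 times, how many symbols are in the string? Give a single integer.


Answer: 41

Derivation:
Step 0: length = 2
Step 1: length = 9
Step 2: length = 41


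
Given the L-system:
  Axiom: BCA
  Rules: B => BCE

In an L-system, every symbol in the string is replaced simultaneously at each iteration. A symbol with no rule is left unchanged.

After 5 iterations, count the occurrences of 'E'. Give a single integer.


Answer: 5

Derivation:
Step 0: BCA  (0 'E')
Step 1: BCECA  (1 'E')
Step 2: BCECECA  (2 'E')
Step 3: BCECECECA  (3 'E')
Step 4: BCECECECECA  (4 'E')
Step 5: BCECECECECECA  (5 'E')


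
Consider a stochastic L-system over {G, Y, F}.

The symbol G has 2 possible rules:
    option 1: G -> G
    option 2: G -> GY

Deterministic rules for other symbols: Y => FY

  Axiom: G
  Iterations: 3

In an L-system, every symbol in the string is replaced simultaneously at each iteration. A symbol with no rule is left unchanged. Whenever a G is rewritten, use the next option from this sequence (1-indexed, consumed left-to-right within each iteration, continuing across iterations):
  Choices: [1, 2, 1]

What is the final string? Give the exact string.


Answer: GFY

Derivation:
Step 0: G
Step 1: G  (used choices [1])
Step 2: GY  (used choices [2])
Step 3: GFY  (used choices [1])


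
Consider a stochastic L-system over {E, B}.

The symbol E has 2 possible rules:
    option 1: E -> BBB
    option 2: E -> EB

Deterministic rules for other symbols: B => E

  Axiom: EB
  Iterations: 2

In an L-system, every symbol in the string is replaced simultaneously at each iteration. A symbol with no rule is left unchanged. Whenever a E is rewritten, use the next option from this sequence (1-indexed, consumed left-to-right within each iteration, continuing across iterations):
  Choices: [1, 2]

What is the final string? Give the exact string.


Answer: EEEEB

Derivation:
Step 0: EB
Step 1: BBBE  (used choices [1])
Step 2: EEEEB  (used choices [2])


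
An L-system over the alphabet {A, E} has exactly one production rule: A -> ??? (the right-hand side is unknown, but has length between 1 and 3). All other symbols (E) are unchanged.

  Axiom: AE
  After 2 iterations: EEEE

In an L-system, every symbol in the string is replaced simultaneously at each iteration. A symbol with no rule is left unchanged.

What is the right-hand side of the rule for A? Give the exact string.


Answer: EEE

Derivation:
Trying A -> EEE:
  Step 0: AE
  Step 1: EEEE
  Step 2: EEEE
Matches the given result.


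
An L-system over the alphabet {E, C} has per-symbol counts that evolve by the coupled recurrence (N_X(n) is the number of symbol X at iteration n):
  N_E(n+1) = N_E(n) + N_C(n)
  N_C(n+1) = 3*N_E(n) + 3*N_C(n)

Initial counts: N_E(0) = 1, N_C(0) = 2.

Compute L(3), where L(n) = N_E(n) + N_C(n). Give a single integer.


Step 0: N_E=1, N_C=2, L=3
Step 1: N_E=3, N_C=9, L=12
Step 2: N_E=12, N_C=36, L=48
Step 3: N_E=48, N_C=144, L=192

Answer: 192


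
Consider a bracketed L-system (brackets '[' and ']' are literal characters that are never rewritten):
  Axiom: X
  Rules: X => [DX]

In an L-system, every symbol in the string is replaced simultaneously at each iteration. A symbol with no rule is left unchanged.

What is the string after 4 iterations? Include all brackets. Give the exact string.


Answer: [D[D[D[DX]]]]

Derivation:
Step 0: X
Step 1: [DX]
Step 2: [D[DX]]
Step 3: [D[D[DX]]]
Step 4: [D[D[D[DX]]]]


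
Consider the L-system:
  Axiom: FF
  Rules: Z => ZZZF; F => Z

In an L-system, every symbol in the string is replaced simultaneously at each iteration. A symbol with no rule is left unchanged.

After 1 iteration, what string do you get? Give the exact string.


Step 0: FF
Step 1: ZZ

Answer: ZZ


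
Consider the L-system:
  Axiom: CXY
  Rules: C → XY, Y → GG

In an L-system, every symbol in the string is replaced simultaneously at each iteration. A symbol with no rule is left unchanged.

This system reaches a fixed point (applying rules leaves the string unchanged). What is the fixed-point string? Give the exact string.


Step 0: CXY
Step 1: XYXGG
Step 2: XGGXGG
Step 3: XGGXGG  (unchanged — fixed point at step 2)

Answer: XGGXGG


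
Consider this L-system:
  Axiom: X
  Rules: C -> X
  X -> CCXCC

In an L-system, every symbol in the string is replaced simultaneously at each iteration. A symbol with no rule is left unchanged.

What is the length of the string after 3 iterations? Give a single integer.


Answer: 29

Derivation:
Step 0: length = 1
Step 1: length = 5
Step 2: length = 9
Step 3: length = 29


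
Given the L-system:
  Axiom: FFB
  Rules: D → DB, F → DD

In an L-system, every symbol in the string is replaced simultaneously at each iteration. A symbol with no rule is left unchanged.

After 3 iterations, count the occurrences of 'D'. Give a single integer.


Step 0: FFB  (0 'D')
Step 1: DDDDB  (4 'D')
Step 2: DBDBDBDBB  (4 'D')
Step 3: DBBDBBDBBDBBB  (4 'D')

Answer: 4


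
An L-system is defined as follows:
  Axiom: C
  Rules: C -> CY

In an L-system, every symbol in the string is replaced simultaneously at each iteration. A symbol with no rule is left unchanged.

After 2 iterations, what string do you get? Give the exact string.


Answer: CYY

Derivation:
Step 0: C
Step 1: CY
Step 2: CYY
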